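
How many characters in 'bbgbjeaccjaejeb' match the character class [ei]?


Character class [ei] matches any of: {e, i}
Scanning string 'bbgbjeaccjaejeb' character by character:
  pos 0: 'b' -> no
  pos 1: 'b' -> no
  pos 2: 'g' -> no
  pos 3: 'b' -> no
  pos 4: 'j' -> no
  pos 5: 'e' -> MATCH
  pos 6: 'a' -> no
  pos 7: 'c' -> no
  pos 8: 'c' -> no
  pos 9: 'j' -> no
  pos 10: 'a' -> no
  pos 11: 'e' -> MATCH
  pos 12: 'j' -> no
  pos 13: 'e' -> MATCH
  pos 14: 'b' -> no
Total matches: 3

3


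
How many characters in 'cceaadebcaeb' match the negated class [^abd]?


Negated class [^abd] matches any char NOT in {a, b, d}
Scanning 'cceaadebcaeb':
  pos 0: 'c' -> MATCH
  pos 1: 'c' -> MATCH
  pos 2: 'e' -> MATCH
  pos 3: 'a' -> no (excluded)
  pos 4: 'a' -> no (excluded)
  pos 5: 'd' -> no (excluded)
  pos 6: 'e' -> MATCH
  pos 7: 'b' -> no (excluded)
  pos 8: 'c' -> MATCH
  pos 9: 'a' -> no (excluded)
  pos 10: 'e' -> MATCH
  pos 11: 'b' -> no (excluded)
Total matches: 6

6


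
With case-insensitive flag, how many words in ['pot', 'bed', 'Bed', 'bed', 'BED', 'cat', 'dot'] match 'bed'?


Case-insensitive matching: compare each word's lowercase form to 'bed'.
  'pot' -> lower='pot' -> no
  'bed' -> lower='bed' -> MATCH
  'Bed' -> lower='bed' -> MATCH
  'bed' -> lower='bed' -> MATCH
  'BED' -> lower='bed' -> MATCH
  'cat' -> lower='cat' -> no
  'dot' -> lower='dot' -> no
Matches: ['bed', 'Bed', 'bed', 'BED']
Count: 4

4


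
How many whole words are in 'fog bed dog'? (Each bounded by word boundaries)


Word boundaries (\b) mark the start/end of each word.
Text: 'fog bed dog'
Splitting by whitespace:
  Word 1: 'fog'
  Word 2: 'bed'
  Word 3: 'dog'
Total whole words: 3

3


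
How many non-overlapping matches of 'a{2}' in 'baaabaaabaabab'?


Pattern 'a{2}' matches exactly 2 consecutive a's (greedy, non-overlapping).
String: 'baaabaaabaabab'
Scanning for runs of a's:
  Run at pos 1: 'aaa' (length 3) -> 1 match(es)
  Run at pos 5: 'aaa' (length 3) -> 1 match(es)
  Run at pos 9: 'aa' (length 2) -> 1 match(es)
  Run at pos 12: 'a' (length 1) -> 0 match(es)
Matches found: ['aa', 'aa', 'aa']
Total: 3

3


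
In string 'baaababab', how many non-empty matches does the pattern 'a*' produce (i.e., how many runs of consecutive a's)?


Pattern 'a*' matches zero or more a's. We want non-empty runs of consecutive a's.
String: 'baaababab'
Walking through the string to find runs of a's:
  Run 1: positions 1-3 -> 'aaa'
  Run 2: positions 5-5 -> 'a'
  Run 3: positions 7-7 -> 'a'
Non-empty runs found: ['aaa', 'a', 'a']
Count: 3

3


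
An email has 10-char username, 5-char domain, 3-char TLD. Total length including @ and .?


An email address has format: username@domain.tld
Username length: 10
'@' character: 1
Domain length: 5
'.' character: 1
TLD length: 3
Total = 10 + 1 + 5 + 1 + 3 = 20

20


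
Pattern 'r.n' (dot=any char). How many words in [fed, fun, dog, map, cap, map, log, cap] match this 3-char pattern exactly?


Pattern 'r.n' means: starts with 'r', any single char, ends with 'n'.
Checking each word (must be exactly 3 chars):
  'fed' (len=3): no
  'fun' (len=3): no
  'dog' (len=3): no
  'map' (len=3): no
  'cap' (len=3): no
  'map' (len=3): no
  'log' (len=3): no
  'cap' (len=3): no
Matching words: []
Total: 0

0


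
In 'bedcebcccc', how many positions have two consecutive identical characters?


Looking for consecutive identical characters in 'bedcebcccc':
  pos 0-1: 'b' vs 'e' -> different
  pos 1-2: 'e' vs 'd' -> different
  pos 2-3: 'd' vs 'c' -> different
  pos 3-4: 'c' vs 'e' -> different
  pos 4-5: 'e' vs 'b' -> different
  pos 5-6: 'b' vs 'c' -> different
  pos 6-7: 'c' vs 'c' -> MATCH ('cc')
  pos 7-8: 'c' vs 'c' -> MATCH ('cc')
  pos 8-9: 'c' vs 'c' -> MATCH ('cc')
Consecutive identical pairs: ['cc', 'cc', 'cc']
Count: 3

3


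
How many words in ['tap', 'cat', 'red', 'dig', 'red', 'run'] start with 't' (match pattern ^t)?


Pattern ^t anchors to start of word. Check which words begin with 't':
  'tap' -> MATCH (starts with 't')
  'cat' -> no
  'red' -> no
  'dig' -> no
  'red' -> no
  'run' -> no
Matching words: ['tap']
Count: 1

1


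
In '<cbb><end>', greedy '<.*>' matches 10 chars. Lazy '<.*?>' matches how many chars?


Greedy '<.*>' tries to match as MUCH as possible.
Lazy '<.*?>' tries to match as LITTLE as possible.

String: '<cbb><end>'
Greedy '<.*>' starts at first '<' and extends to the LAST '>': '<cbb><end>' (10 chars)
Lazy '<.*?>' starts at first '<' and stops at the FIRST '>': '<cbb>' (5 chars)

5


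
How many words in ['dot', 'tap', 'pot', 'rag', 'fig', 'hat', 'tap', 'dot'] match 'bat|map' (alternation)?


Alternation 'bat|map' matches either 'bat' or 'map'.
Checking each word:
  'dot' -> no
  'tap' -> no
  'pot' -> no
  'rag' -> no
  'fig' -> no
  'hat' -> no
  'tap' -> no
  'dot' -> no
Matches: []
Count: 0

0


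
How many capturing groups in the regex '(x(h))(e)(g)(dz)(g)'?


To count capturing groups, count each '(' that starts a group.
Pattern: '(x(h))(e)(g)(dz)(g)'
Walking through the pattern:
  Position 0: '(' -> group #1
  Position 2: '(' -> group #2
  Position 6: '(' -> group #3
  Position 9: '(' -> group #4
  Position 12: '(' -> group #5
  Position 16: '(' -> group #6
Total capturing groups: 6

6


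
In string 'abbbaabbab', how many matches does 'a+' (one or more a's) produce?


Pattern 'a+' matches one or more consecutive a's.
String: 'abbbaabbab'
Scanning for runs of a:
  Match 1: 'a' (length 1)
  Match 2: 'aa' (length 2)
  Match 3: 'a' (length 1)
Total matches: 3

3


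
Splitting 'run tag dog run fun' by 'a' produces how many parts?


Splitting by 'a' breaks the string at each occurrence of the separator.
Text: 'run tag dog run fun'
Parts after split:
  Part 1: 'run t'
  Part 2: 'g dog run fun'
Total parts: 2

2


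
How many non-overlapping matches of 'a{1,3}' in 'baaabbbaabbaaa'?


Pattern 'a{1,3}' matches between 1 and 3 consecutive a's (greedy).
String: 'baaabbbaabbaaa'
Finding runs of a's and applying greedy matching:
  Run at pos 1: 'aaa' (length 3)
  Run at pos 7: 'aa' (length 2)
  Run at pos 11: 'aaa' (length 3)
Matches: ['aaa', 'aa', 'aaa']
Count: 3

3


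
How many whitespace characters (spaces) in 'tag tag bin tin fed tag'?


\s matches whitespace characters (spaces, tabs, etc.).
Text: 'tag tag bin tin fed tag'
This text has 6 words separated by spaces.
Number of spaces = number of words - 1 = 6 - 1 = 5

5


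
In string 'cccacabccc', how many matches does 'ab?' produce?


Pattern 'ab?' matches 'a' optionally followed by 'b'.
String: 'cccacabccc'
Scanning left to right for 'a' then checking next char:
  Match 1: 'a' (a not followed by b)
  Match 2: 'ab' (a followed by b)
Total matches: 2

2


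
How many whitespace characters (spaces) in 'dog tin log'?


\s matches whitespace characters (spaces, tabs, etc.).
Text: 'dog tin log'
This text has 3 words separated by spaces.
Number of spaces = number of words - 1 = 3 - 1 = 2

2


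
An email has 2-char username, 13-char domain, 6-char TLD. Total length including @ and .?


An email address has format: username@domain.tld
Username length: 2
'@' character: 1
Domain length: 13
'.' character: 1
TLD length: 6
Total = 2 + 1 + 13 + 1 + 6 = 23

23


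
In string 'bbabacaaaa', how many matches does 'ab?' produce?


Pattern 'ab?' matches 'a' optionally followed by 'b'.
String: 'bbabacaaaa'
Scanning left to right for 'a' then checking next char:
  Match 1: 'ab' (a followed by b)
  Match 2: 'a' (a not followed by b)
  Match 3: 'a' (a not followed by b)
  Match 4: 'a' (a not followed by b)
  Match 5: 'a' (a not followed by b)
  Match 6: 'a' (a not followed by b)
Total matches: 6

6


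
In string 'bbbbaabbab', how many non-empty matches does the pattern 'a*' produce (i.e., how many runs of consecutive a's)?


Pattern 'a*' matches zero or more a's. We want non-empty runs of consecutive a's.
String: 'bbbbaabbab'
Walking through the string to find runs of a's:
  Run 1: positions 4-5 -> 'aa'
  Run 2: positions 8-8 -> 'a'
Non-empty runs found: ['aa', 'a']
Count: 2

2


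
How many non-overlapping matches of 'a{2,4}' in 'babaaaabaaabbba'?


Pattern 'a{2,4}' matches between 2 and 4 consecutive a's (greedy).
String: 'babaaaabaaabbba'
Finding runs of a's and applying greedy matching:
  Run at pos 1: 'a' (length 1)
  Run at pos 3: 'aaaa' (length 4)
  Run at pos 8: 'aaa' (length 3)
  Run at pos 14: 'a' (length 1)
Matches: ['aaaa', 'aaa']
Count: 2

2


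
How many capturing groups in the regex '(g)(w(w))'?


To count capturing groups, count each '(' that starts a group.
Pattern: '(g)(w(w))'
Walking through the pattern:
  Position 0: '(' -> group #1
  Position 3: '(' -> group #2
  Position 5: '(' -> group #3
Total capturing groups: 3

3


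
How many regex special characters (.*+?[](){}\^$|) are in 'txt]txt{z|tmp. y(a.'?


Regex special characters are: . * + ? [ ] ( ) { } \ ^ $ |
Scanning 'txt]txt{z|tmp. y(a.':
  pos 3: ']' -> SPECIAL
  pos 7: '{' -> SPECIAL
  pos 9: '|' -> SPECIAL
  pos 13: '.' -> SPECIAL
  pos 16: '(' -> SPECIAL
  pos 18: '.' -> SPECIAL
Special chars found: [']', '{', '|', '.', '(', '.']
Total: 6

6


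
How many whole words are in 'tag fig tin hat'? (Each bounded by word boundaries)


Word boundaries (\b) mark the start/end of each word.
Text: 'tag fig tin hat'
Splitting by whitespace:
  Word 1: 'tag'
  Word 2: 'fig'
  Word 3: 'tin'
  Word 4: 'hat'
Total whole words: 4

4


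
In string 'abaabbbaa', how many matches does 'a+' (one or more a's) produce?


Pattern 'a+' matches one or more consecutive a's.
String: 'abaabbbaa'
Scanning for runs of a:
  Match 1: 'a' (length 1)
  Match 2: 'aa' (length 2)
  Match 3: 'aa' (length 2)
Total matches: 3

3


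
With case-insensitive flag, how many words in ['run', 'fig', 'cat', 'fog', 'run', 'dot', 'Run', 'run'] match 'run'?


Case-insensitive matching: compare each word's lowercase form to 'run'.
  'run' -> lower='run' -> MATCH
  'fig' -> lower='fig' -> no
  'cat' -> lower='cat' -> no
  'fog' -> lower='fog' -> no
  'run' -> lower='run' -> MATCH
  'dot' -> lower='dot' -> no
  'Run' -> lower='run' -> MATCH
  'run' -> lower='run' -> MATCH
Matches: ['run', 'run', 'Run', 'run']
Count: 4

4


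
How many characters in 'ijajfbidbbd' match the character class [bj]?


Character class [bj] matches any of: {b, j}
Scanning string 'ijajfbidbbd' character by character:
  pos 0: 'i' -> no
  pos 1: 'j' -> MATCH
  pos 2: 'a' -> no
  pos 3: 'j' -> MATCH
  pos 4: 'f' -> no
  pos 5: 'b' -> MATCH
  pos 6: 'i' -> no
  pos 7: 'd' -> no
  pos 8: 'b' -> MATCH
  pos 9: 'b' -> MATCH
  pos 10: 'd' -> no
Total matches: 5

5


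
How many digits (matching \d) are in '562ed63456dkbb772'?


\d matches any digit 0-9.
Scanning '562ed63456dkbb772':
  pos 0: '5' -> DIGIT
  pos 1: '6' -> DIGIT
  pos 2: '2' -> DIGIT
  pos 5: '6' -> DIGIT
  pos 6: '3' -> DIGIT
  pos 7: '4' -> DIGIT
  pos 8: '5' -> DIGIT
  pos 9: '6' -> DIGIT
  pos 14: '7' -> DIGIT
  pos 15: '7' -> DIGIT
  pos 16: '2' -> DIGIT
Digits found: ['5', '6', '2', '6', '3', '4', '5', '6', '7', '7', '2']
Total: 11

11


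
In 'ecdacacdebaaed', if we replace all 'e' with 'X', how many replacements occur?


re.sub('e', 'X', text) replaces every occurrence of 'e' with 'X'.
Text: 'ecdacacdebaaed'
Scanning for 'e':
  pos 0: 'e' -> replacement #1
  pos 8: 'e' -> replacement #2
  pos 12: 'e' -> replacement #3
Total replacements: 3

3


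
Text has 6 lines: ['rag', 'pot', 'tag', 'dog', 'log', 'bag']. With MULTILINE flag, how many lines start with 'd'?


With MULTILINE flag, ^ matches the start of each line.
Lines: ['rag', 'pot', 'tag', 'dog', 'log', 'bag']
Checking which lines start with 'd':
  Line 1: 'rag' -> no
  Line 2: 'pot' -> no
  Line 3: 'tag' -> no
  Line 4: 'dog' -> MATCH
  Line 5: 'log' -> no
  Line 6: 'bag' -> no
Matching lines: ['dog']
Count: 1

1


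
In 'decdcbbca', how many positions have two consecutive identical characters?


Looking for consecutive identical characters in 'decdcbbca':
  pos 0-1: 'd' vs 'e' -> different
  pos 1-2: 'e' vs 'c' -> different
  pos 2-3: 'c' vs 'd' -> different
  pos 3-4: 'd' vs 'c' -> different
  pos 4-5: 'c' vs 'b' -> different
  pos 5-6: 'b' vs 'b' -> MATCH ('bb')
  pos 6-7: 'b' vs 'c' -> different
  pos 7-8: 'c' vs 'a' -> different
Consecutive identical pairs: ['bb']
Count: 1

1


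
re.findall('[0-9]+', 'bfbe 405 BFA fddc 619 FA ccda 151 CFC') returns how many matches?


Pattern '[0-9]+' finds one or more digits.
Text: 'bfbe 405 BFA fddc 619 FA ccda 151 CFC'
Scanning for matches:
  Match 1: '405'
  Match 2: '619'
  Match 3: '151'
Total matches: 3

3


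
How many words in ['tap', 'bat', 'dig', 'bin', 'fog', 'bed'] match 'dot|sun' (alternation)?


Alternation 'dot|sun' matches either 'dot' or 'sun'.
Checking each word:
  'tap' -> no
  'bat' -> no
  'dig' -> no
  'bin' -> no
  'fog' -> no
  'bed' -> no
Matches: []
Count: 0

0


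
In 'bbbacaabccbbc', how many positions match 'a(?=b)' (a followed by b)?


Lookahead 'a(?=b)' matches 'a' only when followed by 'b'.
String: 'bbbacaabccbbc'
Checking each position where char is 'a':
  pos 3: 'a' -> no (next='c')
  pos 5: 'a' -> no (next='a')
  pos 6: 'a' -> MATCH (next='b')
Matching positions: [6]
Count: 1

1


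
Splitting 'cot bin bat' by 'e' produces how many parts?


Splitting by 'e' breaks the string at each occurrence of the separator.
Text: 'cot bin bat'
Parts after split:
  Part 1: 'cot bin bat'
Total parts: 1

1


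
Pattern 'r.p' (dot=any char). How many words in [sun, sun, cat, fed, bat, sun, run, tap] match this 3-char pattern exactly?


Pattern 'r.p' means: starts with 'r', any single char, ends with 'p'.
Checking each word (must be exactly 3 chars):
  'sun' (len=3): no
  'sun' (len=3): no
  'cat' (len=3): no
  'fed' (len=3): no
  'bat' (len=3): no
  'sun' (len=3): no
  'run' (len=3): no
  'tap' (len=3): no
Matching words: []
Total: 0

0


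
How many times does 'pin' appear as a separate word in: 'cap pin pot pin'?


Scanning each word for exact match 'pin':
  Word 1: 'cap' -> no
  Word 2: 'pin' -> MATCH
  Word 3: 'pot' -> no
  Word 4: 'pin' -> MATCH
Total matches: 2

2


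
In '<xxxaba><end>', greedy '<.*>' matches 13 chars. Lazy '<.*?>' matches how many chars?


Greedy '<.*>' tries to match as MUCH as possible.
Lazy '<.*?>' tries to match as LITTLE as possible.

String: '<xxxaba><end>'
Greedy '<.*>' starts at first '<' and extends to the LAST '>': '<xxxaba><end>' (13 chars)
Lazy '<.*?>' starts at first '<' and stops at the FIRST '>': '<xxxaba>' (8 chars)

8


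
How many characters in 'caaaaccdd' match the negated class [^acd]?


Negated class [^acd] matches any char NOT in {a, c, d}
Scanning 'caaaaccdd':
  pos 0: 'c' -> no (excluded)
  pos 1: 'a' -> no (excluded)
  pos 2: 'a' -> no (excluded)
  pos 3: 'a' -> no (excluded)
  pos 4: 'a' -> no (excluded)
  pos 5: 'c' -> no (excluded)
  pos 6: 'c' -> no (excluded)
  pos 7: 'd' -> no (excluded)
  pos 8: 'd' -> no (excluded)
Total matches: 0

0


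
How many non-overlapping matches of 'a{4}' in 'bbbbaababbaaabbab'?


Pattern 'a{4}' matches exactly 4 consecutive a's (greedy, non-overlapping).
String: 'bbbbaababbaaabbab'
Scanning for runs of a's:
  Run at pos 4: 'aa' (length 2) -> 0 match(es)
  Run at pos 7: 'a' (length 1) -> 0 match(es)
  Run at pos 10: 'aaa' (length 3) -> 0 match(es)
  Run at pos 15: 'a' (length 1) -> 0 match(es)
Matches found: []
Total: 0

0


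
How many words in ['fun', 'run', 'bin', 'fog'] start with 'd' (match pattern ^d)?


Pattern ^d anchors to start of word. Check which words begin with 'd':
  'fun' -> no
  'run' -> no
  'bin' -> no
  'fog' -> no
Matching words: []
Count: 0

0


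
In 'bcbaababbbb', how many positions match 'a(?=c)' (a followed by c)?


Lookahead 'a(?=c)' matches 'a' only when followed by 'c'.
String: 'bcbaababbbb'
Checking each position where char is 'a':
  pos 3: 'a' -> no (next='a')
  pos 4: 'a' -> no (next='b')
  pos 6: 'a' -> no (next='b')
Matching positions: []
Count: 0

0


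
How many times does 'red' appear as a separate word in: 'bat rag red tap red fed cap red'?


Scanning each word for exact match 'red':
  Word 1: 'bat' -> no
  Word 2: 'rag' -> no
  Word 3: 'red' -> MATCH
  Word 4: 'tap' -> no
  Word 5: 'red' -> MATCH
  Word 6: 'fed' -> no
  Word 7: 'cap' -> no
  Word 8: 'red' -> MATCH
Total matches: 3

3


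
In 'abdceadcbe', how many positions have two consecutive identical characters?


Looking for consecutive identical characters in 'abdceadcbe':
  pos 0-1: 'a' vs 'b' -> different
  pos 1-2: 'b' vs 'd' -> different
  pos 2-3: 'd' vs 'c' -> different
  pos 3-4: 'c' vs 'e' -> different
  pos 4-5: 'e' vs 'a' -> different
  pos 5-6: 'a' vs 'd' -> different
  pos 6-7: 'd' vs 'c' -> different
  pos 7-8: 'c' vs 'b' -> different
  pos 8-9: 'b' vs 'e' -> different
Consecutive identical pairs: []
Count: 0

0


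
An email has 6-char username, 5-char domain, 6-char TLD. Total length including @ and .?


An email address has format: username@domain.tld
Username length: 6
'@' character: 1
Domain length: 5
'.' character: 1
TLD length: 6
Total = 6 + 1 + 5 + 1 + 6 = 19

19


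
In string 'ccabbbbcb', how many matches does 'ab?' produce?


Pattern 'ab?' matches 'a' optionally followed by 'b'.
String: 'ccabbbbcb'
Scanning left to right for 'a' then checking next char:
  Match 1: 'ab' (a followed by b)
Total matches: 1

1


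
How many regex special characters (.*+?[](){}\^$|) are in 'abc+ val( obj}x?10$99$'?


Regex special characters are: . * + ? [ ] ( ) { } \ ^ $ |
Scanning 'abc+ val( obj}x?10$99$':
  pos 3: '+' -> SPECIAL
  pos 8: '(' -> SPECIAL
  pos 13: '}' -> SPECIAL
  pos 15: '?' -> SPECIAL
  pos 18: '$' -> SPECIAL
  pos 21: '$' -> SPECIAL
Special chars found: ['+', '(', '}', '?', '$', '$']
Total: 6

6


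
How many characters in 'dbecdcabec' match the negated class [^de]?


Negated class [^de] matches any char NOT in {d, e}
Scanning 'dbecdcabec':
  pos 0: 'd' -> no (excluded)
  pos 1: 'b' -> MATCH
  pos 2: 'e' -> no (excluded)
  pos 3: 'c' -> MATCH
  pos 4: 'd' -> no (excluded)
  pos 5: 'c' -> MATCH
  pos 6: 'a' -> MATCH
  pos 7: 'b' -> MATCH
  pos 8: 'e' -> no (excluded)
  pos 9: 'c' -> MATCH
Total matches: 6

6


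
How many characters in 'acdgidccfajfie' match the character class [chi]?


Character class [chi] matches any of: {c, h, i}
Scanning string 'acdgidccfajfie' character by character:
  pos 0: 'a' -> no
  pos 1: 'c' -> MATCH
  pos 2: 'd' -> no
  pos 3: 'g' -> no
  pos 4: 'i' -> MATCH
  pos 5: 'd' -> no
  pos 6: 'c' -> MATCH
  pos 7: 'c' -> MATCH
  pos 8: 'f' -> no
  pos 9: 'a' -> no
  pos 10: 'j' -> no
  pos 11: 'f' -> no
  pos 12: 'i' -> MATCH
  pos 13: 'e' -> no
Total matches: 5

5


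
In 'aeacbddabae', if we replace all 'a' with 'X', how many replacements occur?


re.sub('a', 'X', text) replaces every occurrence of 'a' with 'X'.
Text: 'aeacbddabae'
Scanning for 'a':
  pos 0: 'a' -> replacement #1
  pos 2: 'a' -> replacement #2
  pos 7: 'a' -> replacement #3
  pos 9: 'a' -> replacement #4
Total replacements: 4

4


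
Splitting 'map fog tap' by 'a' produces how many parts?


Splitting by 'a' breaks the string at each occurrence of the separator.
Text: 'map fog tap'
Parts after split:
  Part 1: 'm'
  Part 2: 'p fog t'
  Part 3: 'p'
Total parts: 3

3


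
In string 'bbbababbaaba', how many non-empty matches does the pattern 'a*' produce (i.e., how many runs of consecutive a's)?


Pattern 'a*' matches zero or more a's. We want non-empty runs of consecutive a's.
String: 'bbbababbaaba'
Walking through the string to find runs of a's:
  Run 1: positions 3-3 -> 'a'
  Run 2: positions 5-5 -> 'a'
  Run 3: positions 8-9 -> 'aa'
  Run 4: positions 11-11 -> 'a'
Non-empty runs found: ['a', 'a', 'aa', 'a']
Count: 4

4


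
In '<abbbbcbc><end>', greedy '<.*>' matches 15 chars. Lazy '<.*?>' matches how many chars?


Greedy '<.*>' tries to match as MUCH as possible.
Lazy '<.*?>' tries to match as LITTLE as possible.

String: '<abbbbcbc><end>'
Greedy '<.*>' starts at first '<' and extends to the LAST '>': '<abbbbcbc><end>' (15 chars)
Lazy '<.*?>' starts at first '<' and stops at the FIRST '>': '<abbbbcbc>' (10 chars)

10


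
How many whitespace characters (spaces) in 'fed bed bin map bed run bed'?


\s matches whitespace characters (spaces, tabs, etc.).
Text: 'fed bed bin map bed run bed'
This text has 7 words separated by spaces.
Number of spaces = number of words - 1 = 7 - 1 = 6

6


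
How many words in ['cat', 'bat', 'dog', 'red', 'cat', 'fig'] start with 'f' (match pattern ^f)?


Pattern ^f anchors to start of word. Check which words begin with 'f':
  'cat' -> no
  'bat' -> no
  'dog' -> no
  'red' -> no
  'cat' -> no
  'fig' -> MATCH (starts with 'f')
Matching words: ['fig']
Count: 1

1


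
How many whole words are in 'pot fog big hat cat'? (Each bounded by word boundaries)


Word boundaries (\b) mark the start/end of each word.
Text: 'pot fog big hat cat'
Splitting by whitespace:
  Word 1: 'pot'
  Word 2: 'fog'
  Word 3: 'big'
  Word 4: 'hat'
  Word 5: 'cat'
Total whole words: 5

5


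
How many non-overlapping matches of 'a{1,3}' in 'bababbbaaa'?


Pattern 'a{1,3}' matches between 1 and 3 consecutive a's (greedy).
String: 'bababbbaaa'
Finding runs of a's and applying greedy matching:
  Run at pos 1: 'a' (length 1)
  Run at pos 3: 'a' (length 1)
  Run at pos 7: 'aaa' (length 3)
Matches: ['a', 'a', 'aaa']
Count: 3

3


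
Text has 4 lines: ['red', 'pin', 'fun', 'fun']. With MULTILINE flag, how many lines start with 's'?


With MULTILINE flag, ^ matches the start of each line.
Lines: ['red', 'pin', 'fun', 'fun']
Checking which lines start with 's':
  Line 1: 'red' -> no
  Line 2: 'pin' -> no
  Line 3: 'fun' -> no
  Line 4: 'fun' -> no
Matching lines: []
Count: 0

0


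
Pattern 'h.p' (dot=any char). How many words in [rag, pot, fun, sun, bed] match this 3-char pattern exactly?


Pattern 'h.p' means: starts with 'h', any single char, ends with 'p'.
Checking each word (must be exactly 3 chars):
  'rag' (len=3): no
  'pot' (len=3): no
  'fun' (len=3): no
  'sun' (len=3): no
  'bed' (len=3): no
Matching words: []
Total: 0

0


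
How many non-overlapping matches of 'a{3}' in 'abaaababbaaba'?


Pattern 'a{3}' matches exactly 3 consecutive a's (greedy, non-overlapping).
String: 'abaaababbaaba'
Scanning for runs of a's:
  Run at pos 0: 'a' (length 1) -> 0 match(es)
  Run at pos 2: 'aaa' (length 3) -> 1 match(es)
  Run at pos 6: 'a' (length 1) -> 0 match(es)
  Run at pos 9: 'aa' (length 2) -> 0 match(es)
  Run at pos 12: 'a' (length 1) -> 0 match(es)
Matches found: ['aaa']
Total: 1

1


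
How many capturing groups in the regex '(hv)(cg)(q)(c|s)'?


To count capturing groups, count each '(' that starts a group.
Pattern: '(hv)(cg)(q)(c|s)'
Walking through the pattern:
  Position 0: '(' -> group #1
  Position 4: '(' -> group #2
  Position 8: '(' -> group #3
  Position 11: '(' -> group #4
Total capturing groups: 4

4


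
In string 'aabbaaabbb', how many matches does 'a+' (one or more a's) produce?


Pattern 'a+' matches one or more consecutive a's.
String: 'aabbaaabbb'
Scanning for runs of a:
  Match 1: 'aa' (length 2)
  Match 2: 'aaa' (length 3)
Total matches: 2

2


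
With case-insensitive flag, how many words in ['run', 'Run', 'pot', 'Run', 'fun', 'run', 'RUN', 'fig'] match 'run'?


Case-insensitive matching: compare each word's lowercase form to 'run'.
  'run' -> lower='run' -> MATCH
  'Run' -> lower='run' -> MATCH
  'pot' -> lower='pot' -> no
  'Run' -> lower='run' -> MATCH
  'fun' -> lower='fun' -> no
  'run' -> lower='run' -> MATCH
  'RUN' -> lower='run' -> MATCH
  'fig' -> lower='fig' -> no
Matches: ['run', 'Run', 'Run', 'run', 'RUN']
Count: 5

5


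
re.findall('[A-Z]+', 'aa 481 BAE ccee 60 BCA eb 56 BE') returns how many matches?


Pattern '[A-Z]+' finds one or more uppercase letters.
Text: 'aa 481 BAE ccee 60 BCA eb 56 BE'
Scanning for matches:
  Match 1: 'BAE'
  Match 2: 'BCA'
  Match 3: 'BE'
Total matches: 3

3


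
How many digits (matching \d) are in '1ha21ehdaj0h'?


\d matches any digit 0-9.
Scanning '1ha21ehdaj0h':
  pos 0: '1' -> DIGIT
  pos 3: '2' -> DIGIT
  pos 4: '1' -> DIGIT
  pos 10: '0' -> DIGIT
Digits found: ['1', '2', '1', '0']
Total: 4

4


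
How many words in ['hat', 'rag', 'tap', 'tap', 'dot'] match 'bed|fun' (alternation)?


Alternation 'bed|fun' matches either 'bed' or 'fun'.
Checking each word:
  'hat' -> no
  'rag' -> no
  'tap' -> no
  'tap' -> no
  'dot' -> no
Matches: []
Count: 0

0


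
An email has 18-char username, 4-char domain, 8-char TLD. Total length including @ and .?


An email address has format: username@domain.tld
Username length: 18
'@' character: 1
Domain length: 4
'.' character: 1
TLD length: 8
Total = 18 + 1 + 4 + 1 + 8 = 32

32


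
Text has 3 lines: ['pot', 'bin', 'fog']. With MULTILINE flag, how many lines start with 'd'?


With MULTILINE flag, ^ matches the start of each line.
Lines: ['pot', 'bin', 'fog']
Checking which lines start with 'd':
  Line 1: 'pot' -> no
  Line 2: 'bin' -> no
  Line 3: 'fog' -> no
Matching lines: []
Count: 0

0


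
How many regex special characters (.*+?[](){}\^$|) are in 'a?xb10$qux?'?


Regex special characters are: . * + ? [ ] ( ) { } \ ^ $ |
Scanning 'a?xb10$qux?':
  pos 1: '?' -> SPECIAL
  pos 6: '$' -> SPECIAL
  pos 10: '?' -> SPECIAL
Special chars found: ['?', '$', '?']
Total: 3

3


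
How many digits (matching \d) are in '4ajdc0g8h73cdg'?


\d matches any digit 0-9.
Scanning '4ajdc0g8h73cdg':
  pos 0: '4' -> DIGIT
  pos 5: '0' -> DIGIT
  pos 7: '8' -> DIGIT
  pos 9: '7' -> DIGIT
  pos 10: '3' -> DIGIT
Digits found: ['4', '0', '8', '7', '3']
Total: 5

5


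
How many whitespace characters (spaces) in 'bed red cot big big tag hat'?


\s matches whitespace characters (spaces, tabs, etc.).
Text: 'bed red cot big big tag hat'
This text has 7 words separated by spaces.
Number of spaces = number of words - 1 = 7 - 1 = 6

6


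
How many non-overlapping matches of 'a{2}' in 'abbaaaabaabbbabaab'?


Pattern 'a{2}' matches exactly 2 consecutive a's (greedy, non-overlapping).
String: 'abbaaaabaabbbabaab'
Scanning for runs of a's:
  Run at pos 0: 'a' (length 1) -> 0 match(es)
  Run at pos 3: 'aaaa' (length 4) -> 2 match(es)
  Run at pos 8: 'aa' (length 2) -> 1 match(es)
  Run at pos 13: 'a' (length 1) -> 0 match(es)
  Run at pos 15: 'aa' (length 2) -> 1 match(es)
Matches found: ['aa', 'aa', 'aa', 'aa']
Total: 4

4


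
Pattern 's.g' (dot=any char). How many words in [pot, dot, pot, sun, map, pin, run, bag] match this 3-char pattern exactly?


Pattern 's.g' means: starts with 's', any single char, ends with 'g'.
Checking each word (must be exactly 3 chars):
  'pot' (len=3): no
  'dot' (len=3): no
  'pot' (len=3): no
  'sun' (len=3): no
  'map' (len=3): no
  'pin' (len=3): no
  'run' (len=3): no
  'bag' (len=3): no
Matching words: []
Total: 0

0


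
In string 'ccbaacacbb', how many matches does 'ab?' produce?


Pattern 'ab?' matches 'a' optionally followed by 'b'.
String: 'ccbaacacbb'
Scanning left to right for 'a' then checking next char:
  Match 1: 'a' (a not followed by b)
  Match 2: 'a' (a not followed by b)
  Match 3: 'a' (a not followed by b)
Total matches: 3

3


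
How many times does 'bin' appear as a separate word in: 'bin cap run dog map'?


Scanning each word for exact match 'bin':
  Word 1: 'bin' -> MATCH
  Word 2: 'cap' -> no
  Word 3: 'run' -> no
  Word 4: 'dog' -> no
  Word 5: 'map' -> no
Total matches: 1

1


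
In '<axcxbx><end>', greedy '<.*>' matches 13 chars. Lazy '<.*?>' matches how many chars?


Greedy '<.*>' tries to match as MUCH as possible.
Lazy '<.*?>' tries to match as LITTLE as possible.

String: '<axcxbx><end>'
Greedy '<.*>' starts at first '<' and extends to the LAST '>': '<axcxbx><end>' (13 chars)
Lazy '<.*?>' starts at first '<' and stops at the FIRST '>': '<axcxbx>' (8 chars)

8


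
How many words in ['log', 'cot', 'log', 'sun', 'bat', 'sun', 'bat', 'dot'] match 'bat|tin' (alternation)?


Alternation 'bat|tin' matches either 'bat' or 'tin'.
Checking each word:
  'log' -> no
  'cot' -> no
  'log' -> no
  'sun' -> no
  'bat' -> MATCH
  'sun' -> no
  'bat' -> MATCH
  'dot' -> no
Matches: ['bat', 'bat']
Count: 2

2


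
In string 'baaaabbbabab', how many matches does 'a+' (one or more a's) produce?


Pattern 'a+' matches one or more consecutive a's.
String: 'baaaabbbabab'
Scanning for runs of a:
  Match 1: 'aaaa' (length 4)
  Match 2: 'a' (length 1)
  Match 3: 'a' (length 1)
Total matches: 3

3


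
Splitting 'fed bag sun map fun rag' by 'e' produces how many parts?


Splitting by 'e' breaks the string at each occurrence of the separator.
Text: 'fed bag sun map fun rag'
Parts after split:
  Part 1: 'f'
  Part 2: 'd bag sun map fun rag'
Total parts: 2

2


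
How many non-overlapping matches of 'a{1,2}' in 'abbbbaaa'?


Pattern 'a{1,2}' matches between 1 and 2 consecutive a's (greedy).
String: 'abbbbaaa'
Finding runs of a's and applying greedy matching:
  Run at pos 0: 'a' (length 1)
  Run at pos 5: 'aaa' (length 3)
Matches: ['a', 'aa', 'a']
Count: 3

3


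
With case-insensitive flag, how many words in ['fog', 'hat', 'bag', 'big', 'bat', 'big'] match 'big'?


Case-insensitive matching: compare each word's lowercase form to 'big'.
  'fog' -> lower='fog' -> no
  'hat' -> lower='hat' -> no
  'bag' -> lower='bag' -> no
  'big' -> lower='big' -> MATCH
  'bat' -> lower='bat' -> no
  'big' -> lower='big' -> MATCH
Matches: ['big', 'big']
Count: 2

2


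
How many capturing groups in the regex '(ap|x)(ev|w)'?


To count capturing groups, count each '(' that starts a group.
Pattern: '(ap|x)(ev|w)'
Walking through the pattern:
  Position 0: '(' -> group #1
  Position 6: '(' -> group #2
Total capturing groups: 2

2


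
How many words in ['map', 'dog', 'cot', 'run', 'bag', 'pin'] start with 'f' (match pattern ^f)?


Pattern ^f anchors to start of word. Check which words begin with 'f':
  'map' -> no
  'dog' -> no
  'cot' -> no
  'run' -> no
  'bag' -> no
  'pin' -> no
Matching words: []
Count: 0

0


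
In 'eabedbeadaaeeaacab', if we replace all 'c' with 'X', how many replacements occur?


re.sub('c', 'X', text) replaces every occurrence of 'c' with 'X'.
Text: 'eabedbeadaaeeaacab'
Scanning for 'c':
  pos 15: 'c' -> replacement #1
Total replacements: 1

1


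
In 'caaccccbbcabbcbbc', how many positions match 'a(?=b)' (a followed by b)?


Lookahead 'a(?=b)' matches 'a' only when followed by 'b'.
String: 'caaccccbbcabbcbbc'
Checking each position where char is 'a':
  pos 1: 'a' -> no (next='a')
  pos 2: 'a' -> no (next='c')
  pos 10: 'a' -> MATCH (next='b')
Matching positions: [10]
Count: 1

1


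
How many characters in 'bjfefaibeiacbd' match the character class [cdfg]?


Character class [cdfg] matches any of: {c, d, f, g}
Scanning string 'bjfefaibeiacbd' character by character:
  pos 0: 'b' -> no
  pos 1: 'j' -> no
  pos 2: 'f' -> MATCH
  pos 3: 'e' -> no
  pos 4: 'f' -> MATCH
  pos 5: 'a' -> no
  pos 6: 'i' -> no
  pos 7: 'b' -> no
  pos 8: 'e' -> no
  pos 9: 'i' -> no
  pos 10: 'a' -> no
  pos 11: 'c' -> MATCH
  pos 12: 'b' -> no
  pos 13: 'd' -> MATCH
Total matches: 4

4


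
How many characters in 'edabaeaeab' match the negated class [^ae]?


Negated class [^ae] matches any char NOT in {a, e}
Scanning 'edabaeaeab':
  pos 0: 'e' -> no (excluded)
  pos 1: 'd' -> MATCH
  pos 2: 'a' -> no (excluded)
  pos 3: 'b' -> MATCH
  pos 4: 'a' -> no (excluded)
  pos 5: 'e' -> no (excluded)
  pos 6: 'a' -> no (excluded)
  pos 7: 'e' -> no (excluded)
  pos 8: 'a' -> no (excluded)
  pos 9: 'b' -> MATCH
Total matches: 3

3


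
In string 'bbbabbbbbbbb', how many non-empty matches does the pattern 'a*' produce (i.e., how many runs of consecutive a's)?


Pattern 'a*' matches zero or more a's. We want non-empty runs of consecutive a's.
String: 'bbbabbbbbbbb'
Walking through the string to find runs of a's:
  Run 1: positions 3-3 -> 'a'
Non-empty runs found: ['a']
Count: 1

1


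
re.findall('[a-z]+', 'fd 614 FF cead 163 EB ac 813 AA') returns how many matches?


Pattern '[a-z]+' finds one or more lowercase letters.
Text: 'fd 614 FF cead 163 EB ac 813 AA'
Scanning for matches:
  Match 1: 'fd'
  Match 2: 'cead'
  Match 3: 'ac'
Total matches: 3

3


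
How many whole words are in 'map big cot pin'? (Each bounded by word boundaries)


Word boundaries (\b) mark the start/end of each word.
Text: 'map big cot pin'
Splitting by whitespace:
  Word 1: 'map'
  Word 2: 'big'
  Word 3: 'cot'
  Word 4: 'pin'
Total whole words: 4

4


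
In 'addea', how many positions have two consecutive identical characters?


Looking for consecutive identical characters in 'addea':
  pos 0-1: 'a' vs 'd' -> different
  pos 1-2: 'd' vs 'd' -> MATCH ('dd')
  pos 2-3: 'd' vs 'e' -> different
  pos 3-4: 'e' vs 'a' -> different
Consecutive identical pairs: ['dd']
Count: 1

1


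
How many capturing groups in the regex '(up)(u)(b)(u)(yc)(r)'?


To count capturing groups, count each '(' that starts a group.
Pattern: '(up)(u)(b)(u)(yc)(r)'
Walking through the pattern:
  Position 0: '(' -> group #1
  Position 4: '(' -> group #2
  Position 7: '(' -> group #3
  Position 10: '(' -> group #4
  Position 13: '(' -> group #5
  Position 17: '(' -> group #6
Total capturing groups: 6

6


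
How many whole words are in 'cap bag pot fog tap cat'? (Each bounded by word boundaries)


Word boundaries (\b) mark the start/end of each word.
Text: 'cap bag pot fog tap cat'
Splitting by whitespace:
  Word 1: 'cap'
  Word 2: 'bag'
  Word 3: 'pot'
  Word 4: 'fog'
  Word 5: 'tap'
  Word 6: 'cat'
Total whole words: 6

6


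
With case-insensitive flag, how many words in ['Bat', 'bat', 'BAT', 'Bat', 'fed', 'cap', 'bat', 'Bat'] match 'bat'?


Case-insensitive matching: compare each word's lowercase form to 'bat'.
  'Bat' -> lower='bat' -> MATCH
  'bat' -> lower='bat' -> MATCH
  'BAT' -> lower='bat' -> MATCH
  'Bat' -> lower='bat' -> MATCH
  'fed' -> lower='fed' -> no
  'cap' -> lower='cap' -> no
  'bat' -> lower='bat' -> MATCH
  'Bat' -> lower='bat' -> MATCH
Matches: ['Bat', 'bat', 'BAT', 'Bat', 'bat', 'Bat']
Count: 6

6


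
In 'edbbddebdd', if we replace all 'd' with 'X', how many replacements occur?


re.sub('d', 'X', text) replaces every occurrence of 'd' with 'X'.
Text: 'edbbddebdd'
Scanning for 'd':
  pos 1: 'd' -> replacement #1
  pos 4: 'd' -> replacement #2
  pos 5: 'd' -> replacement #3
  pos 8: 'd' -> replacement #4
  pos 9: 'd' -> replacement #5
Total replacements: 5

5


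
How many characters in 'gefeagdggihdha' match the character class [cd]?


Character class [cd] matches any of: {c, d}
Scanning string 'gefeagdggihdha' character by character:
  pos 0: 'g' -> no
  pos 1: 'e' -> no
  pos 2: 'f' -> no
  pos 3: 'e' -> no
  pos 4: 'a' -> no
  pos 5: 'g' -> no
  pos 6: 'd' -> MATCH
  pos 7: 'g' -> no
  pos 8: 'g' -> no
  pos 9: 'i' -> no
  pos 10: 'h' -> no
  pos 11: 'd' -> MATCH
  pos 12: 'h' -> no
  pos 13: 'a' -> no
Total matches: 2

2


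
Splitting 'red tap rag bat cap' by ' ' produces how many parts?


Splitting by ' ' breaks the string at each occurrence of the separator.
Text: 'red tap rag bat cap'
Parts after split:
  Part 1: 'red'
  Part 2: 'tap'
  Part 3: 'rag'
  Part 4: 'bat'
  Part 5: 'cap'
Total parts: 5

5


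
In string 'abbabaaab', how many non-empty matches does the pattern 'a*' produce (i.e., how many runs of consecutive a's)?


Pattern 'a*' matches zero or more a's. We want non-empty runs of consecutive a's.
String: 'abbabaaab'
Walking through the string to find runs of a's:
  Run 1: positions 0-0 -> 'a'
  Run 2: positions 3-3 -> 'a'
  Run 3: positions 5-7 -> 'aaa'
Non-empty runs found: ['a', 'a', 'aaa']
Count: 3

3


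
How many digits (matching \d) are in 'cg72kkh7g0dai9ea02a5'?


\d matches any digit 0-9.
Scanning 'cg72kkh7g0dai9ea02a5':
  pos 2: '7' -> DIGIT
  pos 3: '2' -> DIGIT
  pos 7: '7' -> DIGIT
  pos 9: '0' -> DIGIT
  pos 13: '9' -> DIGIT
  pos 16: '0' -> DIGIT
  pos 17: '2' -> DIGIT
  pos 19: '5' -> DIGIT
Digits found: ['7', '2', '7', '0', '9', '0', '2', '5']
Total: 8

8


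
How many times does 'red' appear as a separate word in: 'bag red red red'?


Scanning each word for exact match 'red':
  Word 1: 'bag' -> no
  Word 2: 'red' -> MATCH
  Word 3: 'red' -> MATCH
  Word 4: 'red' -> MATCH
Total matches: 3

3


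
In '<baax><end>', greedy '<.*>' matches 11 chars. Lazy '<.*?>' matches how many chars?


Greedy '<.*>' tries to match as MUCH as possible.
Lazy '<.*?>' tries to match as LITTLE as possible.

String: '<baax><end>'
Greedy '<.*>' starts at first '<' and extends to the LAST '>': '<baax><end>' (11 chars)
Lazy '<.*?>' starts at first '<' and stops at the FIRST '>': '<baax>' (6 chars)

6


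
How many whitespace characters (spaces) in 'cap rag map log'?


\s matches whitespace characters (spaces, tabs, etc.).
Text: 'cap rag map log'
This text has 4 words separated by spaces.
Number of spaces = number of words - 1 = 4 - 1 = 3

3


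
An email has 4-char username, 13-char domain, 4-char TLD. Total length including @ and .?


An email address has format: username@domain.tld
Username length: 4
'@' character: 1
Domain length: 13
'.' character: 1
TLD length: 4
Total = 4 + 1 + 13 + 1 + 4 = 23

23


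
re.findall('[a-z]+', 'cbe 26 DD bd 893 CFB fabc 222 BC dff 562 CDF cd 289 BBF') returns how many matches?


Pattern '[a-z]+' finds one or more lowercase letters.
Text: 'cbe 26 DD bd 893 CFB fabc 222 BC dff 562 CDF cd 289 BBF'
Scanning for matches:
  Match 1: 'cbe'
  Match 2: 'bd'
  Match 3: 'fabc'
  Match 4: 'dff'
  Match 5: 'cd'
Total matches: 5

5


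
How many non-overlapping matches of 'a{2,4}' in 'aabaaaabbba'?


Pattern 'a{2,4}' matches between 2 and 4 consecutive a's (greedy).
String: 'aabaaaabbba'
Finding runs of a's and applying greedy matching:
  Run at pos 0: 'aa' (length 2)
  Run at pos 3: 'aaaa' (length 4)
  Run at pos 10: 'a' (length 1)
Matches: ['aa', 'aaaa']
Count: 2

2


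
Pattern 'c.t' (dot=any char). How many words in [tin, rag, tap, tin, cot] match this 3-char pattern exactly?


Pattern 'c.t' means: starts with 'c', any single char, ends with 't'.
Checking each word (must be exactly 3 chars):
  'tin' (len=3): no
  'rag' (len=3): no
  'tap' (len=3): no
  'tin' (len=3): no
  'cot' (len=3): MATCH
Matching words: ['cot']
Total: 1

1


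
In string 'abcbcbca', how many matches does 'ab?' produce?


Pattern 'ab?' matches 'a' optionally followed by 'b'.
String: 'abcbcbca'
Scanning left to right for 'a' then checking next char:
  Match 1: 'ab' (a followed by b)
  Match 2: 'a' (a not followed by b)
Total matches: 2

2


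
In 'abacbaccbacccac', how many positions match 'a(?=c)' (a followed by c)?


Lookahead 'a(?=c)' matches 'a' only when followed by 'c'.
String: 'abacbaccbacccac'
Checking each position where char is 'a':
  pos 0: 'a' -> no (next='b')
  pos 2: 'a' -> MATCH (next='c')
  pos 5: 'a' -> MATCH (next='c')
  pos 9: 'a' -> MATCH (next='c')
  pos 13: 'a' -> MATCH (next='c')
Matching positions: [2, 5, 9, 13]
Count: 4

4


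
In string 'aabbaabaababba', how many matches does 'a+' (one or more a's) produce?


Pattern 'a+' matches one or more consecutive a's.
String: 'aabbaabaababba'
Scanning for runs of a:
  Match 1: 'aa' (length 2)
  Match 2: 'aa' (length 2)
  Match 3: 'aa' (length 2)
  Match 4: 'a' (length 1)
  Match 5: 'a' (length 1)
Total matches: 5

5


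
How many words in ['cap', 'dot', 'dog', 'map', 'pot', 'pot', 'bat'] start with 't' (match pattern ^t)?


Pattern ^t anchors to start of word. Check which words begin with 't':
  'cap' -> no
  'dot' -> no
  'dog' -> no
  'map' -> no
  'pot' -> no
  'pot' -> no
  'bat' -> no
Matching words: []
Count: 0

0


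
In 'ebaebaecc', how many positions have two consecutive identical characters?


Looking for consecutive identical characters in 'ebaebaecc':
  pos 0-1: 'e' vs 'b' -> different
  pos 1-2: 'b' vs 'a' -> different
  pos 2-3: 'a' vs 'e' -> different
  pos 3-4: 'e' vs 'b' -> different
  pos 4-5: 'b' vs 'a' -> different
  pos 5-6: 'a' vs 'e' -> different
  pos 6-7: 'e' vs 'c' -> different
  pos 7-8: 'c' vs 'c' -> MATCH ('cc')
Consecutive identical pairs: ['cc']
Count: 1

1
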